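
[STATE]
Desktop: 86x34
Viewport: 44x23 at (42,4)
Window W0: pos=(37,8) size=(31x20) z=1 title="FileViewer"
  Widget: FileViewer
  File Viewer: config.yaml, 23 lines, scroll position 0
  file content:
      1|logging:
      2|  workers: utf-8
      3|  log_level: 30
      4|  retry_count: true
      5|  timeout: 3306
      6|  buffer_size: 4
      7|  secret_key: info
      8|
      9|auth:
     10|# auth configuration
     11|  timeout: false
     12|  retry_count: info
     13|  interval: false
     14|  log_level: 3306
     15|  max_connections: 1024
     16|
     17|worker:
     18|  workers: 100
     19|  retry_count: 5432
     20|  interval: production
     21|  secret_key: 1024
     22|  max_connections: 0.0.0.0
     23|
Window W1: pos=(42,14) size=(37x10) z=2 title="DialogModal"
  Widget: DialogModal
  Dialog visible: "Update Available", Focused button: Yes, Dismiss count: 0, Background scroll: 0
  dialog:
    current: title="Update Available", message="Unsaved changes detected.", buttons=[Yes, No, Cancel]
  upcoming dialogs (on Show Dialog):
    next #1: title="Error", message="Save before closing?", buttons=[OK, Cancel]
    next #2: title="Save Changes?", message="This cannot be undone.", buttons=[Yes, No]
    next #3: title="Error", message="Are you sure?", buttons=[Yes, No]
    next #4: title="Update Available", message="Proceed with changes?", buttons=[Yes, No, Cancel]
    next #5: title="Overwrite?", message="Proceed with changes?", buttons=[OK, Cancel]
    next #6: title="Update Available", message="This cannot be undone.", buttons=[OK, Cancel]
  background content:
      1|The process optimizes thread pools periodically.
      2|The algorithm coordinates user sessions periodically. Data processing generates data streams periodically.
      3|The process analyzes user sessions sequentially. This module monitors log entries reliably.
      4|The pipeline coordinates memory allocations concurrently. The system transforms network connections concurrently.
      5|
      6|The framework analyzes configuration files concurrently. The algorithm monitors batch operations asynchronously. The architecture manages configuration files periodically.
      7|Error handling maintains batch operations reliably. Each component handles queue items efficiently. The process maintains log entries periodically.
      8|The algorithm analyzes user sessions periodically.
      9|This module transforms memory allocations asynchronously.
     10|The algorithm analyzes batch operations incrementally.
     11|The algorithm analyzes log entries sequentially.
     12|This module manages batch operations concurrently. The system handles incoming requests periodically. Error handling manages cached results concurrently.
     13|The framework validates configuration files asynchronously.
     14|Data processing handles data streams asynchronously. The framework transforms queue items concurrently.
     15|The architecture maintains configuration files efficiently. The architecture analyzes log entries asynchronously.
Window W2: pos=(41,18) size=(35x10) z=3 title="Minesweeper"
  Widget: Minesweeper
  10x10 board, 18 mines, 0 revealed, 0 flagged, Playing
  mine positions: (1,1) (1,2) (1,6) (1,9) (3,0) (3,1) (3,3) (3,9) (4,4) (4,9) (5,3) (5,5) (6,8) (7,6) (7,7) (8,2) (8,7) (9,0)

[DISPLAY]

                                            
                                            
                                            
                                            
━━━━━━━━━━━━━━━━━━━━━━━━━┓                  
eViewer                  ┃                  
─────────────────────────┨                  
ing:                    ▲┃                  
rkers: utf-8            █┃                  
g_level: 30             ░┃                  
┏━━━━━━━━━━━━━━━━━━━━━━━━━━━━━━━━━━━┓       
┃ DialogModal                       ┃       
┠───────────────────────────────────┨       
┃The┌───────────────────────────┐ls ┃       
━━━━━━━━━━━━━━━━━━━━━━━━━━━━━━━━━┓ss┃       
 Minesweeper                     ┃s ┃       
─────────────────────────────────┨ll┃       
■■■■■■■■■■                       ┃  ┃       
■■■■■■■■■■                       ┃io┃       
■■■■■■■■■■                       ┃━━┛       
■■■■■■■■■■                       ┃          
■■■■■■■■■■                       ┃          
■■■■■■■■■■                       ┃          


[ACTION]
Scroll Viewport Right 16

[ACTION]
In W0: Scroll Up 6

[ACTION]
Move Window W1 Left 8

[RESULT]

                                            
                                            
                                            
                                            
━━━━━━━━━━━━━━━━━━━━━━━━━┓                  
eViewer                  ┃                  
─────────────────────────┨                  
ing:                    ▲┃                  
rkers: utf-8            █┃                  
g_level: 30             ░┃                  
━━━━━━━━━━━━━━━━━━━━━━━━━━━━┓               
Modal                       ┃               
────────────────────────────┨               
────────────────────────┐ls ┃               
━━━━━━━━━━━━━━━━━━━━━━━━━━━━━━━━━┓          
 Minesweeper                     ┃          
─────────────────────────────────┨          
■■■■■■■■■■                       ┃          
■■■■■■■■■■                       ┃          
■■■■■■■■■■                       ┃          
■■■■■■■■■■                       ┃          
■■■■■■■■■■                       ┃          
■■■■■■■■■■                       ┃          


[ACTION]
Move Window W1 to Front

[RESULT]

                                            
                                            
                                            
                                            
━━━━━━━━━━━━━━━━━━━━━━━━━┓                  
eViewer                  ┃                  
─────────────────────────┨                  
ing:                    ▲┃                  
rkers: utf-8            █┃                  
g_level: 30             ░┃                  
━━━━━━━━━━━━━━━━━━━━━━━━━━━━┓               
Modal                       ┃               
────────────────────────────┨               
────────────────────────┐ls ┃               
   Update Available     │ess┃━━━━┓          
saved changes detected. │ns ┃    ┃          
 [Yes]  No   Cancel     │all┃────┨          
────────────────────────┘   ┃    ┃          
mework analyzes configuratio┃    ┃          
━━━━━━━━━━━━━━━━━━━━━━━━━━━━┛    ┃          
■■■■■■■■■■                       ┃          
■■■■■■■■■■                       ┃          
■■■■■■■■■■                       ┃          


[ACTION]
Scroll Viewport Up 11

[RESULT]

                                            
                                            
                                            
                                            
                                            
                                            
                                            
                                            
━━━━━━━━━━━━━━━━━━━━━━━━━┓                  
eViewer                  ┃                  
─────────────────────────┨                  
ing:                    ▲┃                  
rkers: utf-8            █┃                  
g_level: 30             ░┃                  
━━━━━━━━━━━━━━━━━━━━━━━━━━━━┓               
Modal                       ┃               
────────────────────────────┨               
────────────────────────┐ls ┃               
   Update Available     │ess┃━━━━┓          
saved changes detected. │ns ┃    ┃          
 [Yes]  No   Cancel     │all┃────┨          
────────────────────────┘   ┃    ┃          
mework analyzes configuratio┃    ┃          


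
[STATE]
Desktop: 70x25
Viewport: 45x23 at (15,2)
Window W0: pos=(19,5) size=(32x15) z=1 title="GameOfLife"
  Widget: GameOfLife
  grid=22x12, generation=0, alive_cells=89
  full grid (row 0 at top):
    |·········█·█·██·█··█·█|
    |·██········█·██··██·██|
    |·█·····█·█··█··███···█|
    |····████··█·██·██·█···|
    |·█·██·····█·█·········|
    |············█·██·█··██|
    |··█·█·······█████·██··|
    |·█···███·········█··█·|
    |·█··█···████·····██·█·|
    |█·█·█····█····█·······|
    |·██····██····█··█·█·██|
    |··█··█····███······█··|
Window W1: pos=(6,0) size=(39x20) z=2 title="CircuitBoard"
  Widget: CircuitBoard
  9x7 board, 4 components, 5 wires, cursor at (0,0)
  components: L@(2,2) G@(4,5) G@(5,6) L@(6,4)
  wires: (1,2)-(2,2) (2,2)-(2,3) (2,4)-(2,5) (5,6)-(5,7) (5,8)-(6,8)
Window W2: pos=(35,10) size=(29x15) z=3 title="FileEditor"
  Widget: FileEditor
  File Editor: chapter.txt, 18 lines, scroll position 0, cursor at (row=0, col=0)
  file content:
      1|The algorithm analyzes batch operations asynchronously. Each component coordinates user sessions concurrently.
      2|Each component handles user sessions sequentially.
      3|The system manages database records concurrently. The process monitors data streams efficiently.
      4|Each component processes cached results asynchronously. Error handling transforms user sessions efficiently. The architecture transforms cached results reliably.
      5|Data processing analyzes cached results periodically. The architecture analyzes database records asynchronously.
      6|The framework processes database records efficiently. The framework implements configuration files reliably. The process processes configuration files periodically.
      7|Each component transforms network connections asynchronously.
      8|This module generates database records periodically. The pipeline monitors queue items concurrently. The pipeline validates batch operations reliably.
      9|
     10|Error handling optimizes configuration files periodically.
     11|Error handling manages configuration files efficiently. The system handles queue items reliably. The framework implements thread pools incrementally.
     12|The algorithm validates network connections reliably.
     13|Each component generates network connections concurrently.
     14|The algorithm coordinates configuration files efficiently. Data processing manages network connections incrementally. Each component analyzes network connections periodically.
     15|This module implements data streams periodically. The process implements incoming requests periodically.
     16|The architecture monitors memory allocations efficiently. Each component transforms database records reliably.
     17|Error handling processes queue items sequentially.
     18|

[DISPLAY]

─────────────────────────────┨               
 3 4 5 6 7 8                 ┃               
                             ┃               
                             ┃━━━━━┓         
    ·                        ┃     ┃         
    │                        ┃─────┨         
    L ─ ·   · ─ ·            ┃     ┃         
                             ┃     ┃         
                    ┏━━━━━━━━━━━━━━━━━━━━━━━━
                    ┃ FileEditor             
                G   ┠────────────────────────
                    ┃█he algorithm analyzes b
                    ┃Each component handles u
                    ┃The system manages datab
            L       ┃Each component processes
(0,0)               ┃Data processing analyzes
                    ┃The framework processes 
━━━━━━━━━━━━━━━━━━━━┃Each component transform
                    ┃This module generates da
                    ┃                        
                    ┃Error handling optimizes
                    ┃Error handling manages c
                    ┗━━━━━━━━━━━━━━━━━━━━━━━━


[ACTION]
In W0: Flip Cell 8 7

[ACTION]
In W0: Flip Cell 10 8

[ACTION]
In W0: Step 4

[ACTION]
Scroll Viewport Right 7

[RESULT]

──────────────────────┨                      
6 7 8                 ┃                      
                      ┃                      
                      ┃━━━━━┓                
                      ┃     ┃                
                      ┃─────┨                
 ·   · ─ ·            ┃     ┃                
                      ┃     ┃                
             ┏━━━━━━━━━━━━━━━━━━━━━━━━━━━┓   
             ┃ FileEditor                ┃   
         G   ┠───────────────────────────┨   
             ┃█he algorithm analyzes bat▲┃   
             ┃Each component handles use█┃   
             ┃The system manages databas░┃   
     L       ┃Each component processes c░┃   
             ┃Data processing analyzes c░┃   
             ┃The framework processes da░┃   
━━━━━━━━━━━━━┃Each component transforms ░┃   
             ┃This module generates data░┃   
             ┃                          ░┃   
             ┃Error handling optimizes c░┃   
             ┃Error handling manages con▼┃   
             ┗━━━━━━━━━━━━━━━━━━━━━━━━━━━┛   


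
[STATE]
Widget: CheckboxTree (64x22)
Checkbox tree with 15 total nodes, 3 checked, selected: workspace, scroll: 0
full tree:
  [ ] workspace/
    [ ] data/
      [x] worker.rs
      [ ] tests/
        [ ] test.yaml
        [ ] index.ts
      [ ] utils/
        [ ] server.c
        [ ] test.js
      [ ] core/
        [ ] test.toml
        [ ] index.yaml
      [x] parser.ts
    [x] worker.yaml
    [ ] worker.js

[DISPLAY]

>[-] workspace/                                                 
   [-] data/                                                    
     [x] worker.rs                                              
     [ ] tests/                                                 
       [ ] test.yaml                                            
       [ ] index.ts                                             
     [ ] utils/                                                 
       [ ] server.c                                             
       [ ] test.js                                              
     [ ] core/                                                  
       [ ] test.toml                                            
       [ ] index.yaml                                           
     [x] parser.ts                                              
   [x] worker.yaml                                              
   [ ] worker.js                                                
                                                                
                                                                
                                                                
                                                                
                                                                
                                                                
                                                                


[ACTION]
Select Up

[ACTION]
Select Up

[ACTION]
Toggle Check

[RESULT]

>[x] workspace/                                                 
   [x] data/                                                    
     [x] worker.rs                                              
     [x] tests/                                                 
       [x] test.yaml                                            
       [x] index.ts                                             
     [x] utils/                                                 
       [x] server.c                                             
       [x] test.js                                              
     [x] core/                                                  
       [x] test.toml                                            
       [x] index.yaml                                           
     [x] parser.ts                                              
   [x] worker.yaml                                              
   [x] worker.js                                                
                                                                
                                                                
                                                                
                                                                
                                                                
                                                                
                                                                


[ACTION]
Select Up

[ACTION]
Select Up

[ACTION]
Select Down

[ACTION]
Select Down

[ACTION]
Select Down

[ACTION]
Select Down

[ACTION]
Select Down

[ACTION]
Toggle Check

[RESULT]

 [-] workspace/                                                 
   [-] data/                                                    
     [x] worker.rs                                              
     [-] tests/                                                 
       [x] test.yaml                                            
>      [ ] index.ts                                             
     [x] utils/                                                 
       [x] server.c                                             
       [x] test.js                                              
     [x] core/                                                  
       [x] test.toml                                            
       [x] index.yaml                                           
     [x] parser.ts                                              
   [x] worker.yaml                                              
   [x] worker.js                                                
                                                                
                                                                
                                                                
                                                                
                                                                
                                                                
                                                                


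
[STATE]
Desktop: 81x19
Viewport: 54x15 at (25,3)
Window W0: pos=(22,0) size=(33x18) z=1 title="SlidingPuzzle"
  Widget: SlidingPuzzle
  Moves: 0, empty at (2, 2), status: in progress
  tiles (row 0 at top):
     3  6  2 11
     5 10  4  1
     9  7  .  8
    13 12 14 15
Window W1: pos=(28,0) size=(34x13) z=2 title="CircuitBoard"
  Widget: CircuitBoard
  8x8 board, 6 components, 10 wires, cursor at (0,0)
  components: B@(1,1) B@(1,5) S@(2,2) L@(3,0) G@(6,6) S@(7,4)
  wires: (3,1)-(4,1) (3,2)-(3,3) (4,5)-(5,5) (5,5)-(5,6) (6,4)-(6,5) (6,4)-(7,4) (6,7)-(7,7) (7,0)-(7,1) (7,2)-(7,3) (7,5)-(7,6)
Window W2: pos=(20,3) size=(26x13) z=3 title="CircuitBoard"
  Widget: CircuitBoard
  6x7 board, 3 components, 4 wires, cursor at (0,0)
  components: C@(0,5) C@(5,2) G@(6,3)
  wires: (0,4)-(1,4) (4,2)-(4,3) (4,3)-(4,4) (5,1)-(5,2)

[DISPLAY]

━━━━━━━━━━━━━━━━━━━━┓7              ┃                 
cuitBoard           ┃               ┃                 
────────────────────┨               ┃                 
 1 2 3 4 5          ┃       B       ┃                 
.]              ·   ┃               ┃                 
                │   ┃               ┃                 
                ·   ┃               ┃                 
                    ┃               ┃                 
                    ┃               ┃                 
                    ┃━━━━━━━━━━━━━━━┛                 
                    ┃        ┃                        
                    ┃        ┃                        
━━━━━━━━━━━━━━━━━━━━┛        ┃                        
                             ┃                        
━━━━━━━━━━━━━━━━━━━━━━━━━━━━━┛                        


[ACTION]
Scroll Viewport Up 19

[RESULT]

━━━┏━━━━━━━━━━━━━━━━━━━━━━━━━━━━━━━━┓                 
lid┃ CircuitBoard                   ┃                 
───┠────────────────────────────────┨                 
━━━━━━━━━━━━━━━━━━━━┓7              ┃                 
cuitBoard           ┃               ┃                 
────────────────────┨               ┃                 
 1 2 3 4 5          ┃       B       ┃                 
.]              ·   ┃               ┃                 
                │   ┃               ┃                 
                ·   ┃               ┃                 
                    ┃               ┃                 
                    ┃               ┃                 
                    ┃━━━━━━━━━━━━━━━┛                 
                    ┃        ┃                        
                    ┃        ┃                        


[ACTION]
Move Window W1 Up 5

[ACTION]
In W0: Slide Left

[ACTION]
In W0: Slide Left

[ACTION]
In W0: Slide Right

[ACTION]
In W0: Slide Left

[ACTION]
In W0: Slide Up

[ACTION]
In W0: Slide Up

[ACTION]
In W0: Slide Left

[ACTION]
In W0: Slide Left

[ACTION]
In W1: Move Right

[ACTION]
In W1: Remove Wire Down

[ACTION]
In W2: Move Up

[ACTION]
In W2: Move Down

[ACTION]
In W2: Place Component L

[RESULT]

━━━┏━━━━━━━━━━━━━━━━━━━━━━━━━━━━━━━━┓                 
lid┃ CircuitBoard                   ┃                 
───┠────────────────────────────────┨                 
━━━━━━━━━━━━━━━━━━━━┓7              ┃                 
cuitBoard           ┃               ┃                 
────────────────────┨               ┃                 
 1 2 3 4 5          ┃       B       ┃                 
                ·   ┃               ┃                 
                │   ┃               ┃                 
L]              ·   ┃               ┃                 
                    ┃               ┃                 
                    ┃               ┃                 
                    ┃━━━━━━━━━━━━━━━┛                 
                    ┃        ┃                        
                    ┃        ┃                        


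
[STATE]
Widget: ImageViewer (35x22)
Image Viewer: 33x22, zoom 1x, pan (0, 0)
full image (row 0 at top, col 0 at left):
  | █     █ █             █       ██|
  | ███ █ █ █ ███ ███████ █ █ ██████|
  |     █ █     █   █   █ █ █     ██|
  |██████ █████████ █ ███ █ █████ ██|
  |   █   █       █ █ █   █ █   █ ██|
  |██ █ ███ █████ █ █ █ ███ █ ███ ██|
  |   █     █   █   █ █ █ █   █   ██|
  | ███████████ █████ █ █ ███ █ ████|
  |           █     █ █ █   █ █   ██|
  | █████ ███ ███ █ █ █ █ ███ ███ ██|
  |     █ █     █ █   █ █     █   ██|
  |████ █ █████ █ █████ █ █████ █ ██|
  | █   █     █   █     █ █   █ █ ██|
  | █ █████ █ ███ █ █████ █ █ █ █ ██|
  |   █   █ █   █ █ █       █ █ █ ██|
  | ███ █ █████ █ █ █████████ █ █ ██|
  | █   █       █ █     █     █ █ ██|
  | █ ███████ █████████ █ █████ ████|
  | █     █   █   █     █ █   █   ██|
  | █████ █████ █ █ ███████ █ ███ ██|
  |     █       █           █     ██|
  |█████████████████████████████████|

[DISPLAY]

 █     █ █             █       ██  
 ███ █ █ █ ███ ███████ █ █ ██████  
     █ █     █   █   █ █ █     ██  
██████ █████████ █ ███ █ █████ ██  
   █   █       █ █ █   █ █   █ ██  
██ █ ███ █████ █ █ █ ███ █ ███ ██  
   █     █   █   █ █ █ █   █   ██  
 ███████████ █████ █ █ ███ █ ████  
           █     █ █ █   █ █   ██  
 █████ ███ ███ █ █ █ █ ███ ███ ██  
     █ █     █ █   █ █     █   ██  
████ █ █████ █ █████ █ █████ █ ██  
 █   █     █   █     █ █   █ █ ██  
 █ █████ █ ███ █ █████ █ █ █ █ ██  
   █   █ █   █ █ █       █ █ █ ██  
 ███ █ █████ █ █ █████████ █ █ ██  
 █   █       █ █     █     █ █ ██  
 █ ███████ █████████ █ █████ ████  
 █     █   █   █     █ █   █   ██  
 █████ █████ █ █ ███████ █ ███ ██  
     █       █           █     ██  
█████████████████████████████████  


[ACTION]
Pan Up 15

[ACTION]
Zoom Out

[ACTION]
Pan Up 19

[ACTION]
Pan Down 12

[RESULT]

 █   █     █   █     █ █   █ █ ██  
 █ █████ █ ███ █ █████ █ █ █ █ ██  
   █   █ █   █ █ █       █ █ █ ██  
 ███ █ █████ █ █ █████████ █ █ ██  
 █   █       █ █     █     █ █ ██  
 █ ███████ █████████ █ █████ ████  
 █     █   █   █     █ █   █   ██  
 █████ █████ █ █ ███████ █ ███ ██  
     █       █           █     ██  
█████████████████████████████████  
                                   
                                   
                                   
                                   
                                   
                                   
                                   
                                   
                                   
                                   
                                   
                                   


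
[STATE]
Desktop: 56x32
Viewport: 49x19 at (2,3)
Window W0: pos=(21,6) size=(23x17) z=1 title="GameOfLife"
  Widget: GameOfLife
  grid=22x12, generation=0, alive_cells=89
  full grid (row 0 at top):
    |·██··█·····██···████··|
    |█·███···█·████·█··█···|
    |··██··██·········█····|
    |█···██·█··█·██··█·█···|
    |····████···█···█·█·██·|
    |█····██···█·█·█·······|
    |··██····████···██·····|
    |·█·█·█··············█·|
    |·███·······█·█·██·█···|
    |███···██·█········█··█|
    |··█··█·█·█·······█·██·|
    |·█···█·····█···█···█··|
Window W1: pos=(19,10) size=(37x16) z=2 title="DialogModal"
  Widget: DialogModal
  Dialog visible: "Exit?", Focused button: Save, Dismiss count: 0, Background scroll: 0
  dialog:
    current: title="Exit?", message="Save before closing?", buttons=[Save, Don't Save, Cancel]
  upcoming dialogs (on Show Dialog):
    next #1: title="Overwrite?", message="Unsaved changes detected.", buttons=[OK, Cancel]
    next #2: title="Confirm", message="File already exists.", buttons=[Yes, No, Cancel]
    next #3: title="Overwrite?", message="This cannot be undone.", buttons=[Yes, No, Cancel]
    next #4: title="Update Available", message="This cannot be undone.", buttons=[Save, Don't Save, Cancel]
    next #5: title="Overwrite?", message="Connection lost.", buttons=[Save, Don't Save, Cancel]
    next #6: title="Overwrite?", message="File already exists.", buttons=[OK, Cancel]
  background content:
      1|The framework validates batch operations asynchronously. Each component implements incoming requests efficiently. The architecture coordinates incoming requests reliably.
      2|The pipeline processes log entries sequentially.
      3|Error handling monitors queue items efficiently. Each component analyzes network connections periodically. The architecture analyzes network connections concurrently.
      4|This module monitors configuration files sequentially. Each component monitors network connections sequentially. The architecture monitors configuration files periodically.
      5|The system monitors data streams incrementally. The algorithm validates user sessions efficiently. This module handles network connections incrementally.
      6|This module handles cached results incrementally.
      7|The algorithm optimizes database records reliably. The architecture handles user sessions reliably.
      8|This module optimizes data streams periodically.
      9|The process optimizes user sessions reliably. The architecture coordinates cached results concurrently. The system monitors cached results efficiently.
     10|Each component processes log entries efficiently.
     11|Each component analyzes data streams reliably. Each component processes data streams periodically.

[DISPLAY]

                                                 
                                                 
                                                 
                   ┏━━━━━━━━━━━━━━━━━━━━━┓       
                   ┃ GameOfLife          ┃       
                   ┠─────────────────────┨       
                   ┃Gen: 0               ┃       
                 ┏━━━━━━━━━━━━━━━━━━━━━━━━━━━━━━━
                 ┃ DialogModal                   
                 ┠───────────────────────────────
                 ┃The framework validates batch o
                 ┃The pipeline processes log entr
                 ┃Error handling monitors queue i
                 ┃Th┌────────────────────────────
                 ┃Th│            Exit?           
                 ┃Th│     Save before closing?   
                 ┃Th│ [Save]  Don't Save   Cancel
                 ┃Th└────────────────────────────
                 ┃The process optimizes user sess


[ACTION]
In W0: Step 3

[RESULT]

                                                 
                                                 
                                                 
                   ┏━━━━━━━━━━━━━━━━━━━━━┓       
                   ┃ GameOfLife          ┃       
                   ┠─────────────────────┨       
                   ┃Gen: 3               ┃       
                 ┏━━━━━━━━━━━━━━━━━━━━━━━━━━━━━━━
                 ┃ DialogModal                   
                 ┠───────────────────────────────
                 ┃The framework validates batch o
                 ┃The pipeline processes log entr
                 ┃Error handling monitors queue i
                 ┃Th┌────────────────────────────
                 ┃Th│            Exit?           
                 ┃Th│     Save before closing?   
                 ┃Th│ [Save]  Don't Save   Cancel
                 ┃Th└────────────────────────────
                 ┃The process optimizes user sess


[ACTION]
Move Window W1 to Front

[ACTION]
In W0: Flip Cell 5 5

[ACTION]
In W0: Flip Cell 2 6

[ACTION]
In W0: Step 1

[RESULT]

                                                 
                                                 
                                                 
                   ┏━━━━━━━━━━━━━━━━━━━━━┓       
                   ┃ GameOfLife          ┃       
                   ┠─────────────────────┨       
                   ┃Gen: 4               ┃       
                 ┏━━━━━━━━━━━━━━━━━━━━━━━━━━━━━━━
                 ┃ DialogModal                   
                 ┠───────────────────────────────
                 ┃The framework validates batch o
                 ┃The pipeline processes log entr
                 ┃Error handling monitors queue i
                 ┃Th┌────────────────────────────
                 ┃Th│            Exit?           
                 ┃Th│     Save before closing?   
                 ┃Th│ [Save]  Don't Save   Cancel
                 ┃Th└────────────────────────────
                 ┃The process optimizes user sess


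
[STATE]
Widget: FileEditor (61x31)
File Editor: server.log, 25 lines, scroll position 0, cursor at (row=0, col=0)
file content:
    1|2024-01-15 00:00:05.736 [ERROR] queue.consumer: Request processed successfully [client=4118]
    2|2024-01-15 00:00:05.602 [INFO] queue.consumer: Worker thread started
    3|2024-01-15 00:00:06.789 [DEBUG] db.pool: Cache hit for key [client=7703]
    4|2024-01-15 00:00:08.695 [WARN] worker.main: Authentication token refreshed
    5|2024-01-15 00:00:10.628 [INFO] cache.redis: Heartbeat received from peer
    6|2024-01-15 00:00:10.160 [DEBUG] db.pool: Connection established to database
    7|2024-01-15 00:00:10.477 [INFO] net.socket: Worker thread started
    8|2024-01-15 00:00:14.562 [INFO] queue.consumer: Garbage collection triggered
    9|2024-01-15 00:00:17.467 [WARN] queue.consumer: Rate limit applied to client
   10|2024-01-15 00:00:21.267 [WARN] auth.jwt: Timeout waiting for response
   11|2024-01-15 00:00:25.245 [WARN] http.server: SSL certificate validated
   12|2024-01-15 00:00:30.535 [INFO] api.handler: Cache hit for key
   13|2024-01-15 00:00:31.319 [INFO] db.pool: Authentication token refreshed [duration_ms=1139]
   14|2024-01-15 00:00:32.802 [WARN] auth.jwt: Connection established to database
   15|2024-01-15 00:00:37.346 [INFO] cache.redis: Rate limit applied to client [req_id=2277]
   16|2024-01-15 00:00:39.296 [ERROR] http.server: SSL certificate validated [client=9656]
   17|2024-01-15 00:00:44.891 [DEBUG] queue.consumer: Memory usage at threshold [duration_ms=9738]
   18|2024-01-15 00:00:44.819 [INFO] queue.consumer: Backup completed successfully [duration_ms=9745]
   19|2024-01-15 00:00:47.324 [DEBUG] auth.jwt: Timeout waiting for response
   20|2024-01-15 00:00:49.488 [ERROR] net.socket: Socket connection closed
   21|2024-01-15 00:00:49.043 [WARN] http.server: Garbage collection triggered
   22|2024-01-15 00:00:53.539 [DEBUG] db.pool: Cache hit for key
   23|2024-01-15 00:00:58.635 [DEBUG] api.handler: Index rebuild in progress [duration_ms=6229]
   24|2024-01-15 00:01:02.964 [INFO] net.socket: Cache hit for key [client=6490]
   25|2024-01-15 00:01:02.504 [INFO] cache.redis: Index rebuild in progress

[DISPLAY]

█024-01-15 00:00:05.736 [ERROR] queue.consumer: Request proc▲
2024-01-15 00:00:05.602 [INFO] queue.consumer: Worker thread█
2024-01-15 00:00:06.789 [DEBUG] db.pool: Cache hit for key [░
2024-01-15 00:00:08.695 [WARN] worker.main: Authentication t░
2024-01-15 00:00:10.628 [INFO] cache.redis: Heartbeat receiv░
2024-01-15 00:00:10.160 [DEBUG] db.pool: Connection establis░
2024-01-15 00:00:10.477 [INFO] net.socket: Worker thread sta░
2024-01-15 00:00:14.562 [INFO] queue.consumer: Garbage colle░
2024-01-15 00:00:17.467 [WARN] queue.consumer: Rate limit ap░
2024-01-15 00:00:21.267 [WARN] auth.jwt: Timeout waiting for░
2024-01-15 00:00:25.245 [WARN] http.server: SSL certificate ░
2024-01-15 00:00:30.535 [INFO] api.handler: Cache hit for ke░
2024-01-15 00:00:31.319 [INFO] db.pool: Authentication token░
2024-01-15 00:00:32.802 [WARN] auth.jwt: Connection establis░
2024-01-15 00:00:37.346 [INFO] cache.redis: Rate limit appli░
2024-01-15 00:00:39.296 [ERROR] http.server: SSL certificate░
2024-01-15 00:00:44.891 [DEBUG] queue.consumer: Memory usage░
2024-01-15 00:00:44.819 [INFO] queue.consumer: Backup comple░
2024-01-15 00:00:47.324 [DEBUG] auth.jwt: Timeout waiting fo░
2024-01-15 00:00:49.488 [ERROR] net.socket: Socket connectio░
2024-01-15 00:00:49.043 [WARN] http.server: Garbage collecti░
2024-01-15 00:00:53.539 [DEBUG] db.pool: Cache hit for key  ░
2024-01-15 00:00:58.635 [DEBUG] api.handler: Index rebuild i░
2024-01-15 00:01:02.964 [INFO] net.socket: Cache hit for key░
2024-01-15 00:01:02.504 [INFO] cache.redis: Index rebuild in░
                                                            ░
                                                            ░
                                                            ░
                                                            ░
                                                            ░
                                                            ▼


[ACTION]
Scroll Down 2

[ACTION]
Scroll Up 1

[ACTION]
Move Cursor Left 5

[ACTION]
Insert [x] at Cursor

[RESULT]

x█024-01-15 00:00:05.736 [ERROR] queue.consumer: Request pro▲
2024-01-15 00:00:05.602 [INFO] queue.consumer: Worker thread█
2024-01-15 00:00:06.789 [DEBUG] db.pool: Cache hit for key [░
2024-01-15 00:00:08.695 [WARN] worker.main: Authentication t░
2024-01-15 00:00:10.628 [INFO] cache.redis: Heartbeat receiv░
2024-01-15 00:00:10.160 [DEBUG] db.pool: Connection establis░
2024-01-15 00:00:10.477 [INFO] net.socket: Worker thread sta░
2024-01-15 00:00:14.562 [INFO] queue.consumer: Garbage colle░
2024-01-15 00:00:17.467 [WARN] queue.consumer: Rate limit ap░
2024-01-15 00:00:21.267 [WARN] auth.jwt: Timeout waiting for░
2024-01-15 00:00:25.245 [WARN] http.server: SSL certificate ░
2024-01-15 00:00:30.535 [INFO] api.handler: Cache hit for ke░
2024-01-15 00:00:31.319 [INFO] db.pool: Authentication token░
2024-01-15 00:00:32.802 [WARN] auth.jwt: Connection establis░
2024-01-15 00:00:37.346 [INFO] cache.redis: Rate limit appli░
2024-01-15 00:00:39.296 [ERROR] http.server: SSL certificate░
2024-01-15 00:00:44.891 [DEBUG] queue.consumer: Memory usage░
2024-01-15 00:00:44.819 [INFO] queue.consumer: Backup comple░
2024-01-15 00:00:47.324 [DEBUG] auth.jwt: Timeout waiting fo░
2024-01-15 00:00:49.488 [ERROR] net.socket: Socket connectio░
2024-01-15 00:00:49.043 [WARN] http.server: Garbage collecti░
2024-01-15 00:00:53.539 [DEBUG] db.pool: Cache hit for key  ░
2024-01-15 00:00:58.635 [DEBUG] api.handler: Index rebuild i░
2024-01-15 00:01:02.964 [INFO] net.socket: Cache hit for key░
2024-01-15 00:01:02.504 [INFO] cache.redis: Index rebuild in░
                                                            ░
                                                            ░
                                                            ░
                                                            ░
                                                            ░
                                                            ▼
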